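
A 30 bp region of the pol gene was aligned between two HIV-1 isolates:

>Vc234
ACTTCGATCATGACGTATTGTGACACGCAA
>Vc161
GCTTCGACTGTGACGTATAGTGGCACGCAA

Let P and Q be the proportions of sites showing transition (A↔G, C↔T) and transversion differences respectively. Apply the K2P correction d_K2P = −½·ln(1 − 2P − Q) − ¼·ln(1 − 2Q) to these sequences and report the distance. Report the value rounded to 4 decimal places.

The sequences differ at positions 1 (A/G, transition), 8 (T/C, transition), 9 (C/T, transition), 10 (A/G, transition), 19 (T/A, transversion), 23 (A/G, transition).
Of the 6 differences, 5 transitions and 1 transversion over 30 sites: P = 5/30 = 0.166667, Q = 1/30 = 0.033333.
d = −0.5·ln(0.633333) − 0.25·ln(0.933334) = −0.5·(-0.456759) − 0.25·(-0.068992) = 0.2456.

0.2456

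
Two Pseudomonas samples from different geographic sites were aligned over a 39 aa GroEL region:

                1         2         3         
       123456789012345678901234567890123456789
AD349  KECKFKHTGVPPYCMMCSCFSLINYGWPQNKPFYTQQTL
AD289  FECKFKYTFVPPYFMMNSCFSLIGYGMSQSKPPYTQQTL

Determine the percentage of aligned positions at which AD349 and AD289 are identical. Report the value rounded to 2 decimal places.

74.36%

Mismatches occur at site 1 (K↔F), site 7 (H↔Y), site 9 (G↔F), site 14 (C↔F), site 17 (C↔N), site 24 (N↔G), site 27 (W↔M), site 28 (P↔S), site 30 (N↔S), site 33 (F↔P).
29 of the 39 sites match, so the percent identity is 29/39 × 100 = 74.36%.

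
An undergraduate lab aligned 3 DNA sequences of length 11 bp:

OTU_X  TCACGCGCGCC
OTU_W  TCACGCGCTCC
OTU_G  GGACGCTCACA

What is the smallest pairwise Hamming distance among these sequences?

Pairwise Hamming distances:
  OTU_X vs OTU_W: 1
  OTU_X vs OTU_G: 5
  OTU_W vs OTU_G: 5
The smallest is 1, between OTU_X and OTU_W.

1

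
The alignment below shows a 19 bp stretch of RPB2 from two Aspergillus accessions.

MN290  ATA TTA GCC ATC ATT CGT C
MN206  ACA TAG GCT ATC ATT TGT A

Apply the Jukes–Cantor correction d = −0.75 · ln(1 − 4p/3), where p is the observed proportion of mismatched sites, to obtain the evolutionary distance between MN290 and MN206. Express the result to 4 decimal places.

Differing sites — 2:T/C; 5:T/A; 6:A/G; 9:C/T; 16:C/T; 19:C/A.
p = 6/19 = 0.315789.
d = −0.75 · ln(1 − (4/3)·0.315789) = −0.75 · ln(0.578948) = −0.75 · (-0.546543) = 0.4099.

0.4099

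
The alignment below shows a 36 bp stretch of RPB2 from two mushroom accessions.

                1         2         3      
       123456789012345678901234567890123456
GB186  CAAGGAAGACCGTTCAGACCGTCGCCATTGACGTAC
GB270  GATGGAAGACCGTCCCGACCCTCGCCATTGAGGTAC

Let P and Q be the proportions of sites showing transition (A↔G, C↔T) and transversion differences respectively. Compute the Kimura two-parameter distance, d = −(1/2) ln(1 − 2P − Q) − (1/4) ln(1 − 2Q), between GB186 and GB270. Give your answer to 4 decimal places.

0.1895

The sequences differ at positions 1 (C/G, transversion), 3 (A/T, transversion), 14 (T/C, transition), 16 (A/C, transversion), 21 (G/C, transversion), 32 (C/G, transversion).
Of the 6 differences, 1 transition and 5 transversions over 36 sites: P = 1/36 = 0.027778, Q = 5/36 = 0.138889.
d = −0.5·ln(0.805555) − 0.25·ln(0.722222) = −0.5·(-0.216224) − 0.25·(-0.325423) = 0.1895.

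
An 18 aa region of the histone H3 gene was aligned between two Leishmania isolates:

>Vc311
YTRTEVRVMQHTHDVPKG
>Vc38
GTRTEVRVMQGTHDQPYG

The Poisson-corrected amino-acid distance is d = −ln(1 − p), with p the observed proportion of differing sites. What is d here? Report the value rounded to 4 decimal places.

Mismatches occur at site 1 (Y↔G), site 11 (H↔G), site 15 (V↔Q), site 17 (K↔Y).
p = 4/18 = 0.222222.
d = −ln(1 − 0.222222) = −ln(0.777778) = 0.2513.

0.2513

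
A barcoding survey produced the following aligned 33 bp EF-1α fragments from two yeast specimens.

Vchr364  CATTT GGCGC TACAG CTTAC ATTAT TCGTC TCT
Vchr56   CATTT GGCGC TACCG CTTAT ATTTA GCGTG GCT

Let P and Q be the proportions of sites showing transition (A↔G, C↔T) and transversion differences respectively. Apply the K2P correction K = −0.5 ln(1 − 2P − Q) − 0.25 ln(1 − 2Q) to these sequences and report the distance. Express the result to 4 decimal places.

Mismatches occur at site 14 (A/C, transversion), site 20 (C/T, transition), site 24 (A/T, transversion), site 25 (T/A, transversion), site 26 (T/G, transversion), site 30 (C/G, transversion), site 31 (T/G, transversion).
Of the 7 differences, 1 transition and 6 transversions over 33 sites: P = 1/33 = 0.030303, Q = 6/33 = 0.181818.
d = −0.5·ln(0.757576) − 0.25·ln(0.636364) = −0.5·(-0.277631) − 0.25·(-0.451985) = 0.2518.

0.2518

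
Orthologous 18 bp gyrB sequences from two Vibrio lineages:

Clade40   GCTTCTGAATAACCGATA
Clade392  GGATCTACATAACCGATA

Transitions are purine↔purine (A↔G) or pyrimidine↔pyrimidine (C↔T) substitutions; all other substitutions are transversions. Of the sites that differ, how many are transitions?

1

Differing sites — 2:C/G (Tv); 3:T/A (Tv); 7:G/A (Ti); 8:A/C (Tv).
Of the 4 differences, 1 transition and 3 transversions, so the answer is 1.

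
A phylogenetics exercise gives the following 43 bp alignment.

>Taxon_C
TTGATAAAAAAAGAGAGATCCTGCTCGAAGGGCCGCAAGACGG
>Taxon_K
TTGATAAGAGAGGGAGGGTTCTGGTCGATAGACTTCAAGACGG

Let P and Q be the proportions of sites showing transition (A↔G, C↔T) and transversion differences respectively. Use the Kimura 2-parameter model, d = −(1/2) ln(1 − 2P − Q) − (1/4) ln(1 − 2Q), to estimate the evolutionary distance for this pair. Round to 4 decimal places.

The sequences differ at positions 8 (A/G, transition), 10 (A/G, transition), 12 (A/G, transition), 14 (A/G, transition), 15 (G/A, transition), 16 (A/G, transition), 18 (A/G, transition), 20 (C/T, transition), 24 (C/G, transversion), 29 (A/T, transversion), 30 (G/A, transition), 32 (G/A, transition), 34 (C/T, transition), 35 (G/T, transversion).
Of the 14 differences, 11 transitions and 3 transversions over 43 sites: P = 11/43 = 0.255814, Q = 3/43 = 0.069767.
d = −0.5·ln(0.418605) − 0.25·ln(0.860466) = −0.5·(-0.870828) − 0.25·(-0.150281) = 0.4730.

0.4730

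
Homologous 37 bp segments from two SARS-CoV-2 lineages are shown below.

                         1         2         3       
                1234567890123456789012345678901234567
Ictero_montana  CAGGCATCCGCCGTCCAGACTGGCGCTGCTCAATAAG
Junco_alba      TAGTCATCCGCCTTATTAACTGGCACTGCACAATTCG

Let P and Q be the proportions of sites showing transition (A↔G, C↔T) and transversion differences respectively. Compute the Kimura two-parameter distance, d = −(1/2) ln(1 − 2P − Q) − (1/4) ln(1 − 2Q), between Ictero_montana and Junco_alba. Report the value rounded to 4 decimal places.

0.3788

Differing sites — 1:C/T (Ti); 4:G/T (Tv); 13:G/T (Tv); 15:C/A (Tv); 16:C/T (Ti); 17:A/T (Tv); 18:G/A (Ti); 25:G/A (Ti); 30:T/A (Tv); 35:A/T (Tv); 36:A/C (Tv).
Of the 11 differences, 4 transitions and 7 transversions over 37 sites: P = 4/37 = 0.108108, Q = 7/37 = 0.189189.
d = −0.5·ln(0.594595) − 0.25·ln(0.621622) = −0.5·(-0.519875) − 0.25·(-0.475423) = 0.3788.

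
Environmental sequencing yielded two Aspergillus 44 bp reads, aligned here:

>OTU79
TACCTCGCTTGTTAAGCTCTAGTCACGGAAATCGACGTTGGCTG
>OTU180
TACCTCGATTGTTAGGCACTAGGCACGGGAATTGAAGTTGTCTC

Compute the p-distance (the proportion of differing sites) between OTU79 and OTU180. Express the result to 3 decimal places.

0.205

Mismatches occur at site 8 (C↔A), site 15 (A↔G), site 18 (T↔A), site 23 (T↔G), site 29 (A↔G), site 33 (C↔T), site 36 (C↔A), site 41 (G↔T), site 44 (G↔C).
There are 9 differences over 44 sites, so p = 9/44 = 0.205.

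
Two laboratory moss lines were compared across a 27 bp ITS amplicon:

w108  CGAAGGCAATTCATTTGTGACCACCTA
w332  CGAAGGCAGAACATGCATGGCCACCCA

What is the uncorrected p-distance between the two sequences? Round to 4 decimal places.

0.2963

The sequences differ at positions 9 (A/G), 10 (T/A), 11 (T/A), 15 (T/G), 16 (T/C), 17 (G/A), 20 (A/G), 26 (T/C).
There are 8 differences over 27 sites, so p = 8/27 = 0.2963.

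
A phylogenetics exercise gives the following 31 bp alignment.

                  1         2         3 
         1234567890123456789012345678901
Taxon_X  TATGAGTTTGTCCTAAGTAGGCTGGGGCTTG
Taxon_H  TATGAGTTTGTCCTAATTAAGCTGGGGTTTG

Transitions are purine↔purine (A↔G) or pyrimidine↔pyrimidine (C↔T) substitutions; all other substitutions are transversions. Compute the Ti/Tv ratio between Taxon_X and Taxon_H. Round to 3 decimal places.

2.000

The sequences differ at positions 17 (G/T, transversion), 20 (G/A, transition), 28 (C/T, transition).
Of the 3 differences, 2 transitions and 1 transversion, so Ti/Tv = 2/1 = 2.000.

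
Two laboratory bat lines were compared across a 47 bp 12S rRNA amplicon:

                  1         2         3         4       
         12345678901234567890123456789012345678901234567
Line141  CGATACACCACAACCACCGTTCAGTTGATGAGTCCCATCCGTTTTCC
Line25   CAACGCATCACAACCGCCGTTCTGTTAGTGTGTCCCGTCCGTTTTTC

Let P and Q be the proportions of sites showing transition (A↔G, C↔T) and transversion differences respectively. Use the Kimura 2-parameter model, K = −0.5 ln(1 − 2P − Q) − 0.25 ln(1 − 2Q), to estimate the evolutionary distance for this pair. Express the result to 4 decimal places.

Mismatches occur at site 2 (G/A, transition), site 4 (T/C, transition), site 5 (A/G, transition), site 8 (C/T, transition), site 16 (A/G, transition), site 23 (A/T, transversion), site 27 (G/A, transition), site 28 (A/G, transition), site 31 (A/T, transversion), site 37 (A/G, transition), site 46 (C/T, transition).
Of the 11 differences, 9 transitions and 2 transversions over 47 sites: P = 9/47 = 0.191489, Q = 2/47 = 0.042553.
d = −0.5·ln(0.574469) − 0.25·ln(0.914894) = −0.5·(-0.554309) − 0.25·(-0.088947) = 0.2994.

0.2994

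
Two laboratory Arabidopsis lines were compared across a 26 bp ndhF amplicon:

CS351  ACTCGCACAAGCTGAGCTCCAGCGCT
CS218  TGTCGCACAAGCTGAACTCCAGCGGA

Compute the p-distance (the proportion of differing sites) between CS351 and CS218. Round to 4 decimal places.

Mismatches occur at site 1 (A→T), site 2 (C→G), site 16 (G→A), site 25 (C→G), site 26 (T→A).
There are 5 differences over 26 sites, so p = 5/26 = 0.1923.

0.1923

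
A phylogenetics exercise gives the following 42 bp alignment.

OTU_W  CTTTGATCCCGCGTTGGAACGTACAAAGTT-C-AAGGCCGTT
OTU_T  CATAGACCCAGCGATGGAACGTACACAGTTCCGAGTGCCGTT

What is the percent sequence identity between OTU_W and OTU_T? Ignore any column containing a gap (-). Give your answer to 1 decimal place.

80.0%

Excluding the 2 gap columns leaves 40 comparable sites.
Differing sites — 2:T/A; 4:T/A; 7:T/C; 10:C/A; 14:T/A; 26:A/C; 35:A/G; 36:G/T.
32 of the 40 comparable sites match, so the percent identity is 32/40 × 100 = 80.0%.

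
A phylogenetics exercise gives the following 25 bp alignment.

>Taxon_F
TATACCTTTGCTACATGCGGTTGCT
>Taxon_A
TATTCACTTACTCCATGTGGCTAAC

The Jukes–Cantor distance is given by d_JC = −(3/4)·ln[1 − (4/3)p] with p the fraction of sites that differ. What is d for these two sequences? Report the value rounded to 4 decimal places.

Mismatches occur at site 4 (A↔T), site 6 (C↔A), site 7 (T↔C), site 10 (G↔A), site 13 (A↔C), site 18 (C↔T), site 21 (T↔C), site 23 (G↔A), site 24 (C↔A), site 25 (T↔C).
p = 10/25 = 0.400000.
d = −0.75 · ln(1 − (4/3)·0.400000) = −0.75 · ln(0.466667) = −0.75 · (-0.762139) = 0.5716.

0.5716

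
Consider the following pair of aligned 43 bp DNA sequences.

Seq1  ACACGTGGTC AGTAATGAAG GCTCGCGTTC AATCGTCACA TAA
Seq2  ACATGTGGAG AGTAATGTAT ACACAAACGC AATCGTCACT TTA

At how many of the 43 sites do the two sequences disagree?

14

Mismatches occur at site 4 (C→T), site 9 (T→A), site 10 (C→G), site 18 (A→T), site 20 (G→T), site 21 (G→A), site 23 (T→A), site 25 (G→A), site 26 (C→A), site 27 (G→A), site 28 (T→C), site 29 (T→G), site 40 (A→T), site 42 (A→T).
That gives 14 mismatches out of 43 aligned sites, so the Hamming distance is 14.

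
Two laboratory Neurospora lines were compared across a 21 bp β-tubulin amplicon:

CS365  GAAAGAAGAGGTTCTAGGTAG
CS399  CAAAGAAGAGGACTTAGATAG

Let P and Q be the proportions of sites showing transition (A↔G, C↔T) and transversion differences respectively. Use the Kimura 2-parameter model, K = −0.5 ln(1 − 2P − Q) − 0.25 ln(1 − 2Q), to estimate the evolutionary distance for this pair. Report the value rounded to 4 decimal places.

0.2926

The sequences differ at positions 1 (G/C, transversion), 12 (T/A, transversion), 13 (T/C, transition), 14 (C/T, transition), 18 (G/A, transition).
Of the 5 differences, 3 transitions and 2 transversions over 21 sites: P = 3/21 = 0.142857, Q = 2/21 = 0.095238.
d = −0.5·ln(0.619048) − 0.25·ln(0.809524) = −0.5·(-0.479572) − 0.25·(-0.211309) = 0.2926.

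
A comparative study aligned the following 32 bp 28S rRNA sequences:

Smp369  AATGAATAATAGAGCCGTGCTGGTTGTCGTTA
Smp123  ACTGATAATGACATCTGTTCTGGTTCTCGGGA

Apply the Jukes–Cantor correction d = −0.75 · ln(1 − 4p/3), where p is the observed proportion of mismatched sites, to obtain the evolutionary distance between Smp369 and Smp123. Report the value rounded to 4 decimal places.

Differing sites — 2:A/C; 6:A/T; 7:T/A; 9:A/T; 10:T/G; 12:G/C; 14:G/T; 16:C/T; 19:G/T; 26:G/C; 30:T/G; 31:T/G.
p = 12/32 = 0.375000.
d = −0.75 · ln(1 − (4/3)·0.375000) = −0.75 · ln(0.500000) = −0.75 · (-0.693147) = 0.5199.

0.5199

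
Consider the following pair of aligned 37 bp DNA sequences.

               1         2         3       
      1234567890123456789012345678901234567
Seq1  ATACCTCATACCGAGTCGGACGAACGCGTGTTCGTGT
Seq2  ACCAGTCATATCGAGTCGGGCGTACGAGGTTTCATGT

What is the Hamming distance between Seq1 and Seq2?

The sequences differ at positions 2 (T/C), 3 (A/C), 4 (C/A), 5 (C/G), 11 (C/T), 20 (A/G), 23 (A/T), 27 (C/A), 29 (T/G), 30 (G/T), 34 (G/A).
That gives 11 mismatches out of 37 aligned sites, so the Hamming distance is 11.

11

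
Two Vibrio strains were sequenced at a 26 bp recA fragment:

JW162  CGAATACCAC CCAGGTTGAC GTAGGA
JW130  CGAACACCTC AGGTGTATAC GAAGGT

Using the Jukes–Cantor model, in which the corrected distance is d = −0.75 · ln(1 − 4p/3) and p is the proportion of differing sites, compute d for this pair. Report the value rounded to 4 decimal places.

The sequences differ at positions 5 (T/C), 9 (A/T), 11 (C/A), 12 (C/G), 13 (A/G), 14 (G/T), 17 (T/A), 18 (G/T), 22 (T/A), 26 (A/T).
p = 10/26 = 0.384615.
d = −0.75 · ln(1 − (4/3)·0.384615) = −0.75 · ln(0.487180) = −0.75 · (-0.719122) = 0.5393.

0.5393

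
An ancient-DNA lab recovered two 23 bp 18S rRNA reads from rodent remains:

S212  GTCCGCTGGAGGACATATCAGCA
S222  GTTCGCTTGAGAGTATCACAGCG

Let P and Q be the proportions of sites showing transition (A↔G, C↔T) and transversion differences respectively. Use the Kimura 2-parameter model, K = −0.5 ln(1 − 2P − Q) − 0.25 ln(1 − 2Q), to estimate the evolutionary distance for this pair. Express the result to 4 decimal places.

0.4920

The sequences differ at positions 3 (C/T, transition), 8 (G/T, transversion), 12 (G/A, transition), 13 (A/G, transition), 14 (C/T, transition), 17 (A/C, transversion), 18 (T/A, transversion), 23 (A/G, transition).
Of the 8 differences, 5 transitions and 3 transversions over 23 sites: P = 5/23 = 0.217391, Q = 3/23 = 0.130435.
d = −0.5·ln(0.434783) − 0.25·ln(0.739130) = −0.5·(-0.832908) − 0.25·(-0.302281) = 0.4920.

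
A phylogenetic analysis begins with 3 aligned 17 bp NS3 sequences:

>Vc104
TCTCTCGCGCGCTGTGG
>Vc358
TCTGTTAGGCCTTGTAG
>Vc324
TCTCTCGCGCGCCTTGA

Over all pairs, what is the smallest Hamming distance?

Pairwise Hamming distances:
  Vc104 vs Vc358: 7
  Vc104 vs Vc324: 3
  Vc358 vs Vc324: 10
The smallest is 3, between Vc104 and Vc324.

3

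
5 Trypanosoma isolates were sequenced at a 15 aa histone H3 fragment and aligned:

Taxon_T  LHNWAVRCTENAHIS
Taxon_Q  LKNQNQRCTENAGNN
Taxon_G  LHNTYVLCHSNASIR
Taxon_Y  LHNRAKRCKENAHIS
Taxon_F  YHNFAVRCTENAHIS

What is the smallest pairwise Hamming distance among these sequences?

2

Pairwise Hamming distances:
  Taxon_T vs Taxon_Q: 7
  Taxon_T vs Taxon_G: 7
  Taxon_T vs Taxon_Y: 3
  Taxon_T vs Taxon_F: 2
  Taxon_Q vs Taxon_G: 10
  Taxon_Q vs Taxon_Y: 8
  Taxon_Q vs Taxon_F: 8
  Taxon_G vs Taxon_Y: 8
  Taxon_G vs Taxon_F: 8
  Taxon_Y vs Taxon_F: 4
The smallest is 2, between Taxon_T and Taxon_F.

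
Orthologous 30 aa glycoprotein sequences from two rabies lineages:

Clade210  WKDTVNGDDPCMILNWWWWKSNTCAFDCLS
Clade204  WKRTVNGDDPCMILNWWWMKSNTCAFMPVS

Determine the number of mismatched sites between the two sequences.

5

The sequences differ at positions 3 (D/R), 19 (W/M), 27 (D/M), 28 (C/P), 29 (L/V).
That gives 5 mismatches out of 30 aligned sites, so the Hamming distance is 5.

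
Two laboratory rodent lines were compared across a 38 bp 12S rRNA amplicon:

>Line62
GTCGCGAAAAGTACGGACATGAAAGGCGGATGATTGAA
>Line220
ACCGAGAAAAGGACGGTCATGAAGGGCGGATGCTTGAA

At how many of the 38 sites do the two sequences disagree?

Mismatches occur at site 1 (G→A), site 2 (T→C), site 5 (C→A), site 12 (T→G), site 17 (A→T), site 24 (A→G), site 33 (A→C).
That gives 7 mismatches out of 38 aligned sites, so the Hamming distance is 7.

7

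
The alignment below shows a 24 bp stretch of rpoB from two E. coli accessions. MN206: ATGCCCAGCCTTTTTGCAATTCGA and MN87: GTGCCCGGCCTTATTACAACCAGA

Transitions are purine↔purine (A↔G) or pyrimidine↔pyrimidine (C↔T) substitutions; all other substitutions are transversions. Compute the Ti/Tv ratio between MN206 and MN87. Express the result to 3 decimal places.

Mismatches occur at site 1 (A↔G, transition), site 7 (A↔G, transition), site 13 (T↔A, transversion), site 16 (G↔A, transition), site 20 (T↔C, transition), site 21 (T↔C, transition), site 22 (C↔A, transversion).
Of the 7 differences, 5 transitions and 2 transversions, so Ti/Tv = 5/2 = 2.500.

2.500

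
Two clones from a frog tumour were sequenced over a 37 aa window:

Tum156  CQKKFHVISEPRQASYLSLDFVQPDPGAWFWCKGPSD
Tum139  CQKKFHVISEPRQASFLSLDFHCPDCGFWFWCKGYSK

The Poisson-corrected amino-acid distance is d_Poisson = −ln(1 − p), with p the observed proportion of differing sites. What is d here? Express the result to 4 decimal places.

Mismatches occur at site 16 (Y/F), site 22 (V/H), site 23 (Q/C), site 26 (P/C), site 28 (A/F), site 35 (P/Y), site 37 (D/K).
p = 7/37 = 0.189189.
d = −ln(1 − 0.189189) = −ln(0.810811) = 0.2097.

0.2097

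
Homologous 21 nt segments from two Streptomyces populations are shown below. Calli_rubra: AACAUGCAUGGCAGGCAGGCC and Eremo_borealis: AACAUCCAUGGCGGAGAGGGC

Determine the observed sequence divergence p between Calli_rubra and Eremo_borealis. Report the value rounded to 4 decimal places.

0.2381

The sequences differ at positions 6 (G/C), 13 (A/G), 15 (G/A), 16 (C/G), 20 (C/G).
There are 5 differences over 21 sites, so p = 5/21 = 0.2381.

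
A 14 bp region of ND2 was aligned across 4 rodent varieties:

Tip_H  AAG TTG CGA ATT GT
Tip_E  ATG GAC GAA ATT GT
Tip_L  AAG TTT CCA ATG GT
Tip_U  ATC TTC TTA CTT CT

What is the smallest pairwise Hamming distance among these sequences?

Pairwise Hamming distances:
  Tip_H vs Tip_E: 6
  Tip_H vs Tip_L: 3
  Tip_H vs Tip_U: 7
  Tip_E vs Tip_L: 7
  Tip_E vs Tip_U: 7
  Tip_L vs Tip_U: 8
The smallest is 3, between Tip_H and Tip_L.

3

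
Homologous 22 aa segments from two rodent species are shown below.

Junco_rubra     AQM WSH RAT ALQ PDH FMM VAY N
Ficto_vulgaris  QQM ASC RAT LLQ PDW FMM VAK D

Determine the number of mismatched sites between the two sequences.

The sequences differ at positions 1 (A/Q), 4 (W/A), 6 (H/C), 10 (A/L), 15 (H/W), 21 (Y/K), 22 (N/D).
That gives 7 mismatches out of 22 aligned sites, so the Hamming distance is 7.

7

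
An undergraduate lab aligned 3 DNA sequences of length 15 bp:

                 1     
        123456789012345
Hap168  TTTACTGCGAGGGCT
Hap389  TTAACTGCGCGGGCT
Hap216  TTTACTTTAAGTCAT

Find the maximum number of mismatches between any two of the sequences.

Pairwise Hamming distances:
  Hap168 vs Hap389: 2
  Hap168 vs Hap216: 6
  Hap389 vs Hap216: 8
The largest is 8, between Hap389 and Hap216.

8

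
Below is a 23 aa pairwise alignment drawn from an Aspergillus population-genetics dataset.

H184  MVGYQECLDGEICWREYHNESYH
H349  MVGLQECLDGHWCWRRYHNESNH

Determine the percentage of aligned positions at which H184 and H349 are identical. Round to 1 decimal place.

Differing sites — 4:Y/L; 11:E/H; 12:I/W; 16:E/R; 22:Y/N.
18 of the 23 sites match, so the percent identity is 18/23 × 100 = 78.3%.

78.3%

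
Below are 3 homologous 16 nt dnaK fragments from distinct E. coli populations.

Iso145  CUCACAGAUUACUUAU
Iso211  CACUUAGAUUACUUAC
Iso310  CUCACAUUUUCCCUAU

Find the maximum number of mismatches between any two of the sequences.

Pairwise Hamming distances:
  Iso145 vs Iso211: 4
  Iso145 vs Iso310: 4
  Iso211 vs Iso310: 8
The largest is 8, between Iso211 and Iso310.

8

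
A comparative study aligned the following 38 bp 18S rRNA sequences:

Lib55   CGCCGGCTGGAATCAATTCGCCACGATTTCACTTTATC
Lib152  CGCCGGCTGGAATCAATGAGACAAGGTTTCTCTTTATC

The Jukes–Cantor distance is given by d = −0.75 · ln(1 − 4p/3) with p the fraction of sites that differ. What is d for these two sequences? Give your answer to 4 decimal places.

The sequences differ at positions 18 (T/G), 19 (C/A), 21 (C/A), 24 (C/A), 26 (A/G), 31 (A/T).
p = 6/38 = 0.157895.
d = −0.75 · ln(1 − (4/3)·0.157895) = −0.75 · ln(0.789473) = −0.75 · (-0.236390) = 0.1773.

0.1773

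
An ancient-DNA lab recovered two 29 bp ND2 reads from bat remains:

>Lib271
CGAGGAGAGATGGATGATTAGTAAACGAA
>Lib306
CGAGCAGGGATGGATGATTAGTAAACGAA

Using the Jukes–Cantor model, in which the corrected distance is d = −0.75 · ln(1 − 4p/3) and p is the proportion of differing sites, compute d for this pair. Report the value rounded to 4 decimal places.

0.0723

Mismatches occur at site 5 (G→C), site 8 (A→G).
p = 2/29 = 0.068966.
d = −0.75 · ln(1 − (4/3)·0.068966) = −0.75 · ln(0.908045) = −0.75 · (-0.096461) = 0.0723.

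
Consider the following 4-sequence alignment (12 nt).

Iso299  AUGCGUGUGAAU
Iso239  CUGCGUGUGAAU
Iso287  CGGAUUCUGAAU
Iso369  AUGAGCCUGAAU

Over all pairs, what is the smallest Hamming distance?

Pairwise Hamming distances:
  Iso299 vs Iso239: 1
  Iso299 vs Iso287: 5
  Iso299 vs Iso369: 3
  Iso239 vs Iso287: 4
  Iso239 vs Iso369: 4
  Iso287 vs Iso369: 4
The smallest is 1, between Iso299 and Iso239.

1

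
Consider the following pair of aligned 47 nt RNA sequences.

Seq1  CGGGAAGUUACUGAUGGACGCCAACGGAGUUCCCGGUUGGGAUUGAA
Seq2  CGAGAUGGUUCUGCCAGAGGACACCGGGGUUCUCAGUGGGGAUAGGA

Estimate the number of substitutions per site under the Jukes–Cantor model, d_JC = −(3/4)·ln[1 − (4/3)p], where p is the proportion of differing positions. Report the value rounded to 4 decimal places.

0.4537

Differing sites — 3:G/A; 6:A/U; 8:U/G; 10:A/U; 14:A/C; 15:U/C; 16:G/A; 19:C/G; 21:C/A; 24:A/C; 28:A/G; 33:C/U; 35:G/A; 38:U/G; 44:U/A; 46:A/G.
p = 16/47 = 0.340426.
d = −0.75 · ln(1 − (4/3)·0.340426) = −0.75 · ln(0.546099) = −0.75 · (-0.604955) = 0.4537.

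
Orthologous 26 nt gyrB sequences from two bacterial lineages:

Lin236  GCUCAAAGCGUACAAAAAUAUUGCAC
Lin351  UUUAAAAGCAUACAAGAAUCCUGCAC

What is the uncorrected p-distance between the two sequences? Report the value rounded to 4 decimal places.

0.2692

Mismatches occur at site 1 (G→U), site 2 (C→U), site 4 (C→A), site 10 (G→A), site 16 (A→G), site 20 (A→C), site 21 (U→C).
There are 7 differences over 26 sites, so p = 7/26 = 0.2692.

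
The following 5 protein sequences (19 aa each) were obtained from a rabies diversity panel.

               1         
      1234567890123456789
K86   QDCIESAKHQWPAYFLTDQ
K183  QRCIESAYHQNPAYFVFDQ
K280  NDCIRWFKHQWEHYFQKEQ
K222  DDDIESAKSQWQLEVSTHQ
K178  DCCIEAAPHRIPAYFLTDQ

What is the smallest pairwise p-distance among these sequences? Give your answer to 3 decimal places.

Pairwise Hamming distances:
  K86 vs K183: 5
  K86 vs K280: 9
  K86 vs K222: 9
  K86 vs K178: 6
  K183 vs K280: 12
  K183 vs K222: 13
  K183 vs K178: 8
  K280 vs K222: 13
  K280 vs K178: 13
  K222 vs K178: 13
The smallest is 5 mismatches, between K86 and K183; p = 5/19 = 0.263.

0.263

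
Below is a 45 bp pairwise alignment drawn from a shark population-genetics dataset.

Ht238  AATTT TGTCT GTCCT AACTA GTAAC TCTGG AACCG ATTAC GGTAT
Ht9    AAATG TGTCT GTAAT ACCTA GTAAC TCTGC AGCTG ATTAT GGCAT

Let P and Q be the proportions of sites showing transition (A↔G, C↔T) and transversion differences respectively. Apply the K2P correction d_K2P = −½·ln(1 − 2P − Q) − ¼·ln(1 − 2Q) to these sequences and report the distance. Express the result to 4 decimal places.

The sequences differ at positions 3 (T/A, transversion), 5 (T/G, transversion), 13 (C/A, transversion), 14 (C/A, transversion), 17 (A/C, transversion), 30 (G/C, transversion), 32 (A/G, transition), 34 (C/T, transition), 40 (C/T, transition), 43 (T/C, transition).
Of the 10 differences, 4 transitions and 6 transversions over 45 sites: P = 4/45 = 0.088889, Q = 6/45 = 0.133333.
d = −0.5·ln(0.688889) − 0.25·ln(0.733334) = −0.5·(-0.372675) − 0.25·(-0.310154) = 0.2639.

0.2639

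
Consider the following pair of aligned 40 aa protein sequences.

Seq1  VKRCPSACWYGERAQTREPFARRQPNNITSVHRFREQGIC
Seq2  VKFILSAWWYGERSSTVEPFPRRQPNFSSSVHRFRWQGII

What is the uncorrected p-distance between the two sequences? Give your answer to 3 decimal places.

0.325

Mismatches occur at site 3 (R→F), site 4 (C→I), site 5 (P→L), site 8 (C→W), site 14 (A→S), site 15 (Q→S), site 17 (R→V), site 21 (A→P), site 27 (N→F), site 28 (I→S), site 29 (T→S), site 36 (E→W), site 40 (C→I).
There are 13 differences over 40 sites, so p = 13/40 = 0.325.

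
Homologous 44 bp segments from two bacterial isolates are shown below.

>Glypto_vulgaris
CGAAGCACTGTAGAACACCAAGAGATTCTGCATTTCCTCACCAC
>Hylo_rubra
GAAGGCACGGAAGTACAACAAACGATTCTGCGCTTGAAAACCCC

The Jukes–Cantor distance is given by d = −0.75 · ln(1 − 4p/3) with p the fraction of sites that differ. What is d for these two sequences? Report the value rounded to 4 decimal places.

0.4975

Mismatches occur at site 1 (C↔G), site 2 (G↔A), site 4 (A↔G), site 9 (T↔G), site 11 (T↔A), site 14 (A↔T), site 18 (C↔A), site 22 (G↔A), site 23 (A↔C), site 32 (A↔G), site 33 (T↔C), site 36 (C↔G), site 37 (C↔A), site 38 (T↔A), site 39 (C↔A), site 43 (A↔C).
p = 16/44 = 0.363636.
d = −0.75 · ln(1 − (4/3)·0.363636) = −0.75 · ln(0.515152) = −0.75 · (-0.663293) = 0.4975.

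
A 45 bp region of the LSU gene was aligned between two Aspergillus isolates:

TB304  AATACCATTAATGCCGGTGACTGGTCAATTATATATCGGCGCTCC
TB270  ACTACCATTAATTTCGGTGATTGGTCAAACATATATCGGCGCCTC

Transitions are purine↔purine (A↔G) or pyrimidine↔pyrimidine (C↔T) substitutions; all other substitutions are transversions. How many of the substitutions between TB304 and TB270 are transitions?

The sequences differ at positions 2 (A/C, transversion), 13 (G/T, transversion), 14 (C/T, transition), 21 (C/T, transition), 29 (T/A, transversion), 30 (T/C, transition), 43 (T/C, transition), 44 (C/T, transition).
Of the 8 differences, 5 transitions and 3 transversions, so the answer is 5.

5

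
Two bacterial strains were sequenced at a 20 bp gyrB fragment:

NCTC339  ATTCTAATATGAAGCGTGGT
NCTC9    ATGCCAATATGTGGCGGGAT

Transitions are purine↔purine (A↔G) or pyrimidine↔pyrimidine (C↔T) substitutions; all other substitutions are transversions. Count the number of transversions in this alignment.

Differing sites — 3:T/G (Tv); 5:T/C (Ti); 12:A/T (Tv); 13:A/G (Ti); 17:T/G (Tv); 19:G/A (Ti).
Of the 6 differences, 3 transitions and 3 transversions, so the answer is 3.

3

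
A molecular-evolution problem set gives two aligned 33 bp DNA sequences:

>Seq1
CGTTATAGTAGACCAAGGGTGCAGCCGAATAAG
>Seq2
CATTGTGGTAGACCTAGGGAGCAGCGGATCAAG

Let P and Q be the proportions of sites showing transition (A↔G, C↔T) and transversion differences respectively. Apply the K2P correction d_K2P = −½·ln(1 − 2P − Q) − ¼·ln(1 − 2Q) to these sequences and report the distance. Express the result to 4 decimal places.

0.2954

Mismatches occur at site 2 (G→A, transition), site 5 (A→G, transition), site 7 (A→G, transition), site 15 (A→T, transversion), site 20 (T→A, transversion), site 26 (C→G, transversion), site 29 (A→T, transversion), site 30 (T→C, transition).
Of the 8 differences, 4 transitions and 4 transversions over 33 sites: P = 4/33 = 0.121212, Q = 4/33 = 0.121212.
d = −0.5·ln(0.636364) − 0.25·ln(0.757576) = −0.5·(-0.451985) − 0.25·(-0.277631) = 0.2954.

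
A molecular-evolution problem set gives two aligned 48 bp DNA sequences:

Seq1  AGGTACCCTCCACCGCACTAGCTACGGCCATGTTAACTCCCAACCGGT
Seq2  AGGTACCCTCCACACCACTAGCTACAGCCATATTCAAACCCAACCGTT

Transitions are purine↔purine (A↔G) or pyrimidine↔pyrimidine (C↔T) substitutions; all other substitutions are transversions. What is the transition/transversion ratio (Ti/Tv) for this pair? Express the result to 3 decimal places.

0.333

The sequences differ at positions 14 (C/A, transversion), 15 (G/C, transversion), 26 (G/A, transition), 32 (G/A, transition), 35 (A/C, transversion), 37 (C/A, transversion), 38 (T/A, transversion), 47 (G/T, transversion).
Of the 8 differences, 2 transitions and 6 transversions, so Ti/Tv = 2/6 = 0.333.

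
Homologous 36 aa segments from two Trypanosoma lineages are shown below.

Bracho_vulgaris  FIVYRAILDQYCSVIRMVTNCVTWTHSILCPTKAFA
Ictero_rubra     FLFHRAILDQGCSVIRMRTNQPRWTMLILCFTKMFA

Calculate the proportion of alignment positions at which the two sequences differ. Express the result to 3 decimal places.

0.333

Mismatches occur at site 2 (I↔L), site 3 (V↔F), site 4 (Y↔H), site 11 (Y↔G), site 18 (V↔R), site 21 (C↔Q), site 22 (V↔P), site 23 (T↔R), site 26 (H↔M), site 27 (S↔L), site 31 (P↔F), site 34 (A↔M).
There are 12 differences over 36 sites, so p = 12/36 = 0.333.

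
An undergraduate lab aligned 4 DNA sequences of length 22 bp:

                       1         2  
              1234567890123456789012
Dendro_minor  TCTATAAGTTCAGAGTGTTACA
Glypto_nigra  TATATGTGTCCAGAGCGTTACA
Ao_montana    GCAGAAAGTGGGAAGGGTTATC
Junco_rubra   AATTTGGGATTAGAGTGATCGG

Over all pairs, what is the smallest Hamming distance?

5

Pairwise Hamming distances:
  Dendro_minor vs Glypto_nigra: 5
  Dendro_minor vs Ao_montana: 11
  Dendro_minor vs Junco_rubra: 11
  Glypto_nigra vs Ao_montana: 14
  Glypto_nigra vs Junco_rubra: 11
  Ao_montana vs Junco_rubra: 17
The smallest is 5, between Dendro_minor and Glypto_nigra.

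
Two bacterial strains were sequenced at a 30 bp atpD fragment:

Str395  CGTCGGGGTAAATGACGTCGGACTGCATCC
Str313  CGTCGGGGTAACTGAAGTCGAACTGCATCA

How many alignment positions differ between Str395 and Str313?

4

Mismatches occur at site 12 (A↔C), site 16 (C↔A), site 21 (G↔A), site 30 (C↔A).
That gives 4 mismatches out of 30 aligned sites, so the Hamming distance is 4.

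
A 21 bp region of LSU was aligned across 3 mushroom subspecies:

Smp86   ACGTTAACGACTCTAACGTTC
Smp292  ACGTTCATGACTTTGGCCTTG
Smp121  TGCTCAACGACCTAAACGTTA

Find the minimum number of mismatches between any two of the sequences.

Pairwise Hamming distances:
  Smp86 vs Smp292: 7
  Smp86 vs Smp121: 8
  Smp292 vs Smp121: 12
The smallest is 7, between Smp86 and Smp292.

7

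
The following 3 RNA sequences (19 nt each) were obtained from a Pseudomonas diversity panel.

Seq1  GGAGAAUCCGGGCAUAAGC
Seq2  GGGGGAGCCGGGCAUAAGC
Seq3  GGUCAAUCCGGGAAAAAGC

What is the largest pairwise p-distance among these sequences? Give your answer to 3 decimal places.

Pairwise Hamming distances:
  Seq1 vs Seq2: 3
  Seq1 vs Seq3: 4
  Seq2 vs Seq3: 6
The largest is 6 mismatches, between Seq2 and Seq3; p = 6/19 = 0.316.

0.316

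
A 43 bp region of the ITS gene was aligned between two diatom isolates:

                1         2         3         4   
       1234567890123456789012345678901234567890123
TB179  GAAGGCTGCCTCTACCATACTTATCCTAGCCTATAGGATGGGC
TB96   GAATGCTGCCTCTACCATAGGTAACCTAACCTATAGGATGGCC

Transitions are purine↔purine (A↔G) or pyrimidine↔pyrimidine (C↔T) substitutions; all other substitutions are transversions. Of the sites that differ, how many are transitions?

Mismatches occur at site 4 (G→T, transversion), site 20 (C→G, transversion), site 21 (T→G, transversion), site 24 (T→A, transversion), site 29 (G→A, transition), site 42 (G→C, transversion).
Of the 6 differences, 1 transition and 5 transversions, so the answer is 1.

1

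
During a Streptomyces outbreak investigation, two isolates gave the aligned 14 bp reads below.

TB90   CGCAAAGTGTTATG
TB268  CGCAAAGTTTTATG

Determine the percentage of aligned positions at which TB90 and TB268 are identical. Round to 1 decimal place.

92.9%

The sequences differ at position 9 (G/T).
13 of the 14 sites match, so the percent identity is 13/14 × 100 = 92.9%.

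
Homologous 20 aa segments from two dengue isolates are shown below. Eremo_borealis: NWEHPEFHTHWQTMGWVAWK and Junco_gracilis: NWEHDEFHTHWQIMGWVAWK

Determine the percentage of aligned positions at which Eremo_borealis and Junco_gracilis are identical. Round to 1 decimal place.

Mismatches occur at site 5 (P↔D), site 13 (T↔I).
18 of the 20 sites match, so the percent identity is 18/20 × 100 = 90.0%.

90.0%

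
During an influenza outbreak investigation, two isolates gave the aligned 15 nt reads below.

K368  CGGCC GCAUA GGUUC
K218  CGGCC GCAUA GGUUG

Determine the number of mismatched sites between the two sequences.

The sequences differ at position 15 (C/G).
That gives 1 mismatch out of 15 aligned sites, so the Hamming distance is 1.

1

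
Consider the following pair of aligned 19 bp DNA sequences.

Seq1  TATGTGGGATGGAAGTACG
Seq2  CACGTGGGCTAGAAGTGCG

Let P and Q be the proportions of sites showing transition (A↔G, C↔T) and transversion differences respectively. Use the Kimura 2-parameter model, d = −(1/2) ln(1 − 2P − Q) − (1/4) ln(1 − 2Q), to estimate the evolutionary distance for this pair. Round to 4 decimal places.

0.3487

The sequences differ at positions 1 (T/C, transition), 3 (T/C, transition), 9 (A/C, transversion), 11 (G/A, transition), 17 (A/G, transition).
Of the 5 differences, 4 transitions and 1 transversion over 19 sites: P = 4/19 = 0.210526, Q = 1/19 = 0.052632.
d = −0.5·ln(0.526316) − 0.25·ln(0.894736) = −0.5·(-0.641853) − 0.25·(-0.111227) = 0.3487.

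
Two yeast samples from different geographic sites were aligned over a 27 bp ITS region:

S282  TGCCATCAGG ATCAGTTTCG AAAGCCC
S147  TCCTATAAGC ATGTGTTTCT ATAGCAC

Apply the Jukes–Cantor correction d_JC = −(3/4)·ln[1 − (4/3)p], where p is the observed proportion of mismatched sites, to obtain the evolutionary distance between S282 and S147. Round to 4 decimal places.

Mismatches occur at site 2 (G↔C), site 4 (C↔T), site 7 (C↔A), site 10 (G↔C), site 13 (C↔G), site 14 (A↔T), site 20 (G↔T), site 22 (A↔T), site 26 (C↔A).
p = 9/27 = 0.333333.
d = −0.75 · ln(1 − (4/3)·0.333333) = −0.75 · ln(0.555556) = −0.75 · (-0.587786) = 0.4408.

0.4408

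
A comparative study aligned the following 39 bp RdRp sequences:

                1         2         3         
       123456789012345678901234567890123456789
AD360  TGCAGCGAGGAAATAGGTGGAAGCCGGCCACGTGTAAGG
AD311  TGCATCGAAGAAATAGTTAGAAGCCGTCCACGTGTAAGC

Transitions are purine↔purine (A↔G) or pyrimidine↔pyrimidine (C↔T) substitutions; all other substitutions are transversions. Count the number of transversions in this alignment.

Mismatches occur at site 5 (G/T, transversion), site 9 (G/A, transition), site 17 (G/T, transversion), site 19 (G/A, transition), site 27 (G/T, transversion), site 39 (G/C, transversion).
Of the 6 differences, 2 transitions and 4 transversions, so the answer is 4.

4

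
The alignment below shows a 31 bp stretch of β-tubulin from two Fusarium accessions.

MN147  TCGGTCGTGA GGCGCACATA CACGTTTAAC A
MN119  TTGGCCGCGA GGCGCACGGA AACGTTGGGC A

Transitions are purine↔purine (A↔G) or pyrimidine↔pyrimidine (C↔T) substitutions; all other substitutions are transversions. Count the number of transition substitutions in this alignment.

The sequences differ at positions 2 (C/T, transition), 5 (T/C, transition), 8 (T/C, transition), 18 (A/G, transition), 19 (T/G, transversion), 21 (C/A, transversion), 27 (T/G, transversion), 28 (A/G, transition), 29 (A/G, transition).
Of the 9 differences, 6 transitions and 3 transversions, so the answer is 6.

6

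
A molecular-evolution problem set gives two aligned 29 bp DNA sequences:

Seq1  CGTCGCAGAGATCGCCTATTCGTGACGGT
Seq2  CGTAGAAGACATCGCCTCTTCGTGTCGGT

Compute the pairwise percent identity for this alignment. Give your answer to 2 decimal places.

Differing sites — 4:C/A; 6:C/A; 10:G/C; 18:A/C; 25:A/T.
24 of the 29 sites match, so the percent identity is 24/29 × 100 = 82.76%.

82.76%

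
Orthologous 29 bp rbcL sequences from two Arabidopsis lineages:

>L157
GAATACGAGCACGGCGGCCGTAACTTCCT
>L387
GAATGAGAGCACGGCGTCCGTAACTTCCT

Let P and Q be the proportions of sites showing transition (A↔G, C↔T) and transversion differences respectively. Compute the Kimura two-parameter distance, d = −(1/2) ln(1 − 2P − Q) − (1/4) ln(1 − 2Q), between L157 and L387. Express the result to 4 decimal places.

0.1113

Differing sites — 5:A/G (Ti); 6:C/A (Tv); 17:G/T (Tv).
Of the 3 differences, 1 transition and 2 transversions over 29 sites: P = 1/29 = 0.034483, Q = 2/29 = 0.068966.
d = −0.5·ln(0.862068) − 0.25·ln(0.862068) = −0.5·(-0.148421) − 0.25·(-0.148421) = 0.1113.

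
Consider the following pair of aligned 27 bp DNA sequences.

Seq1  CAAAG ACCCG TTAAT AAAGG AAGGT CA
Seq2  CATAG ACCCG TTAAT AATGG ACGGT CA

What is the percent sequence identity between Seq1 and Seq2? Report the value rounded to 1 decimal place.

88.9%

Differing sites — 3:A/T; 18:A/T; 22:A/C.
24 of the 27 sites match, so the percent identity is 24/27 × 100 = 88.9%.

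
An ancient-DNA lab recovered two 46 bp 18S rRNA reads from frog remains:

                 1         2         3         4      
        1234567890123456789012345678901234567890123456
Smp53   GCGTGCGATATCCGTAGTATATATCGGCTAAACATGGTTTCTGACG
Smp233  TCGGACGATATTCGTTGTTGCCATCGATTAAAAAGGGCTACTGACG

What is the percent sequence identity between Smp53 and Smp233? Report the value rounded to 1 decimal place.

The sequences differ at positions 1 (G/T), 4 (T/G), 5 (G/A), 12 (C/T), 16 (A/T), 19 (A/T), 20 (T/G), 21 (A/C), 22 (T/C), 27 (G/A), 28 (C/T), 33 (C/A), 35 (T/G), 38 (T/C), 40 (T/A).
31 of the 46 sites match, so the percent identity is 31/46 × 100 = 67.4%.

67.4%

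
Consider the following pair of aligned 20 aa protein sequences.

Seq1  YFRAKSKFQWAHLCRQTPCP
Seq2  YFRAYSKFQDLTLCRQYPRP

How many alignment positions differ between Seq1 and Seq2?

Mismatches occur at site 5 (K↔Y), site 10 (W↔D), site 11 (A↔L), site 12 (H↔T), site 17 (T↔Y), site 19 (C↔R).
That gives 6 mismatches out of 20 aligned sites, so the Hamming distance is 6.

6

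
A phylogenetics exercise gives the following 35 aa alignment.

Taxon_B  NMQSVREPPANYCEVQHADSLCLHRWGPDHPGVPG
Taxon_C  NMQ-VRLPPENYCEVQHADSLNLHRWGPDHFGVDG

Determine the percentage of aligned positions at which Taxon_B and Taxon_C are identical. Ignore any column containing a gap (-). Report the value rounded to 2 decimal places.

85.29%

Excluding the 1 gap column leaves 34 comparable sites.
Differing sites — 7:E/L; 10:A/E; 22:C/N; 31:P/F; 34:P/D.
29 of the 34 comparable sites match, so the percent identity is 29/34 × 100 = 85.29%.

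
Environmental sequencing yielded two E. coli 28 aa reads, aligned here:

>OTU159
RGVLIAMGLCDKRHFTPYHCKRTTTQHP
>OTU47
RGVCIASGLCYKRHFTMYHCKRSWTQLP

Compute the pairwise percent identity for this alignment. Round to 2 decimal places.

Differing sites — 4:L/C; 7:M/S; 11:D/Y; 17:P/M; 23:T/S; 24:T/W; 27:H/L.
21 of the 28 sites match, so the percent identity is 21/28 × 100 = 75.00%.

75.00%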